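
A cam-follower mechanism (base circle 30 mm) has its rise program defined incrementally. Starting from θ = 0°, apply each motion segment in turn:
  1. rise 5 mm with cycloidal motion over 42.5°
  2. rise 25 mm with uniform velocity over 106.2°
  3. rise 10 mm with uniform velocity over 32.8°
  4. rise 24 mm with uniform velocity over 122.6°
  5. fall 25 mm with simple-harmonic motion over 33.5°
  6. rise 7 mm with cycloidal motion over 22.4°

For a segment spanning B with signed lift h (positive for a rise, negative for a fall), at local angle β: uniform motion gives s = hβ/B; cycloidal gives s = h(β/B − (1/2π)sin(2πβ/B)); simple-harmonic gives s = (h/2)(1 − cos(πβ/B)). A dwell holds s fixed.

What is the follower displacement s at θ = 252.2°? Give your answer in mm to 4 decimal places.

seg 1 [0°–42.5°] cycloidal, h=5: full span → s += 5 → s = 5.0000
seg 2 [42.5°–148.7°] uniform, h=25: full span → s += 25 → s = 30.0000
seg 3 [148.7°–181.5°] uniform, h=10: full span → s += 10 → s = 40.0000
seg 4 [181.5°–304.1°] uniform, h=24: θ=252.2° here. β=70.7, B=122.6. 24·70.7/122.6 = 13.8401 → s = 53.8401

53.8401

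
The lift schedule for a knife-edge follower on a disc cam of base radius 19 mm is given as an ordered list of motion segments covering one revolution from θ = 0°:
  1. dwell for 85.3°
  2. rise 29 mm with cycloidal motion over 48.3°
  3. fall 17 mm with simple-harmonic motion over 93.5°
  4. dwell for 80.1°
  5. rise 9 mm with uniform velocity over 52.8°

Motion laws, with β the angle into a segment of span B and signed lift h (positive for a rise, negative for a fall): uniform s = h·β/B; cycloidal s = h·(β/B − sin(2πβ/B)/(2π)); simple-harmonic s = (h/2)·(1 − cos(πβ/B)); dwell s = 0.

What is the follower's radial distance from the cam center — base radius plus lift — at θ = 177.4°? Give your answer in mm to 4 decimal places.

seg 1 [0°–85.3°] dwell: s stays 0.0000
seg 2 [85.3°–133.6°] cycloidal, h=29: full span → s += 29 → s = 29.0000
seg 3 [133.6°–227.1°] simple-harmonic, h=-17: θ=177.4° here. β=43.8, B=93.5. -17/2·(1 − cos(π·0.4684)) = -7.6589 → s = 21.3411
radial distance = base radius + s = 19 + 21.3411 = 40.3411

40.3411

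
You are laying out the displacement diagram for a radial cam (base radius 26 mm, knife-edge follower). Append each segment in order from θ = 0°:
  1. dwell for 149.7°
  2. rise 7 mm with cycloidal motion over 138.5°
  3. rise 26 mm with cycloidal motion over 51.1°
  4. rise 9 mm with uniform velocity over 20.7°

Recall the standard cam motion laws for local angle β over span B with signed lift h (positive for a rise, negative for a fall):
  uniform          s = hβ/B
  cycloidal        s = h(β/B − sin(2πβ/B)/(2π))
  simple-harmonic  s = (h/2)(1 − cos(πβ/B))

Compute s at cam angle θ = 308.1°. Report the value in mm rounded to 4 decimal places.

seg 1 [0°–149.7°] dwell: s stays 0.0000
seg 2 [149.7°–288.2°] cycloidal, h=7: full span → s += 7 → s = 7.0000
seg 3 [288.2°–339.3°] cycloidal, h=26: θ=308.1° here. β=19.9, B=51.1. 26·(0.3894 − sin(2π·0.3894)/(2π)) = 7.4762 → s = 14.4762

14.4762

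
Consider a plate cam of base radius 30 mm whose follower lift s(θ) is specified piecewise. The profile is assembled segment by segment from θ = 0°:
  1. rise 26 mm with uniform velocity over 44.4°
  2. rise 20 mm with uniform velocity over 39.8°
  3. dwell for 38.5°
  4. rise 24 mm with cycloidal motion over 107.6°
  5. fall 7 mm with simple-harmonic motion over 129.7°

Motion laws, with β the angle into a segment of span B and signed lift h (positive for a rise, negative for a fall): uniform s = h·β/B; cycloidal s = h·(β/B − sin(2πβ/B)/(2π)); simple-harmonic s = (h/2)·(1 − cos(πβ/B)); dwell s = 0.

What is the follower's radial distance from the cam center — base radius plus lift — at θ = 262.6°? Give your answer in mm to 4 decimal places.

seg 1 [0°–44.4°] uniform, h=26: full span → s += 26 → s = 26.0000
seg 2 [44.4°–84.2°] uniform, h=20: full span → s += 20 → s = 46.0000
seg 3 [84.2°–122.7°] dwell: s stays 46.0000
seg 4 [122.7°–230.3°] cycloidal, h=24: full span → s += 24 → s = 70.0000
seg 5 [230.3°–360°] simple-harmonic, h=-7: θ=262.6° here. β=32.3, B=129.7. -7/2·(1 − cos(π·0.2490)) = -1.0176 → s = 68.9824
radial distance = base radius + s = 30 + 68.9824 = 98.9824

98.9824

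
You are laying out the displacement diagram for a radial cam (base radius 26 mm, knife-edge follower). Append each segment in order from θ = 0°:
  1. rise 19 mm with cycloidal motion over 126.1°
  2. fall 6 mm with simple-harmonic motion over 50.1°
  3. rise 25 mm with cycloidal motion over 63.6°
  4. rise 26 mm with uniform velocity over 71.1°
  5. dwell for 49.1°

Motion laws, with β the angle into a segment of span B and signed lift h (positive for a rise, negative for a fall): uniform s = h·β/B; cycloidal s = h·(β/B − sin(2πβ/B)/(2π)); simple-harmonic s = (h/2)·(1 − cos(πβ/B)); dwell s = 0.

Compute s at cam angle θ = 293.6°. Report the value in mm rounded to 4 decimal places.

seg 1 [0°–126.1°] cycloidal, h=19: full span → s += 19 → s = 19.0000
seg 2 [126.1°–176.2°] simple-harmonic, h=-6: full span → s += -6 → s = 13.0000
seg 3 [176.2°–239.8°] cycloidal, h=25: full span → s += 25 → s = 38.0000
seg 4 [239.8°–310.9°] uniform, h=26: θ=293.6° here. β=53.8, B=71.1. 26·53.8/71.1 = 19.6737 → s = 57.6737

57.6737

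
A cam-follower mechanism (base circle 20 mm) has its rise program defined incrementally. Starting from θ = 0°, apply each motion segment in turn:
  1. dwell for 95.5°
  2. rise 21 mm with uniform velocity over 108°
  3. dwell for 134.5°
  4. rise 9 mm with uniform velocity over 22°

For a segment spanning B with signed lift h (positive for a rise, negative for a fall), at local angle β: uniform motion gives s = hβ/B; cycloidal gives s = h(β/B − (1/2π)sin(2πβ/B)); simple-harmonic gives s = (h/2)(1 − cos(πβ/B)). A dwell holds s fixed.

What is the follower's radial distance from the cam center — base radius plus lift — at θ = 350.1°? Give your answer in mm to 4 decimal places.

seg 1 [0°–95.5°] dwell: s stays 0.0000
seg 2 [95.5°–203.5°] uniform, h=21: full span → s += 21 → s = 21.0000
seg 3 [203.5°–338°] dwell: s stays 21.0000
seg 4 [338°–360°] uniform, h=9: θ=350.1° here. β=12.1, B=22. 9·12.1/22 = 4.9500 → s = 25.9500
radial distance = base radius + s = 20 + 25.9500 = 45.9500

45.9500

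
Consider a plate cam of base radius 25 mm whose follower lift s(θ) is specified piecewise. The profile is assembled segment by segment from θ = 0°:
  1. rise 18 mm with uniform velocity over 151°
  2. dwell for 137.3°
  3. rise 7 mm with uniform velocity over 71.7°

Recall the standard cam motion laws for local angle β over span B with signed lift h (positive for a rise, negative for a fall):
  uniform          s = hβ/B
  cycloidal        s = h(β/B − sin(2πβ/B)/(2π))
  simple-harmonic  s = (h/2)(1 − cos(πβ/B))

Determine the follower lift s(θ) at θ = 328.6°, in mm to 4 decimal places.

seg 1 [0°–151°] uniform, h=18: full span → s += 18 → s = 18.0000
seg 2 [151°–288.3°] dwell: s stays 18.0000
seg 3 [288.3°–360°] uniform, h=7: θ=328.6° here. β=40.3, B=71.7. 7·40.3/71.7 = 3.9344 → s = 21.9344

21.9344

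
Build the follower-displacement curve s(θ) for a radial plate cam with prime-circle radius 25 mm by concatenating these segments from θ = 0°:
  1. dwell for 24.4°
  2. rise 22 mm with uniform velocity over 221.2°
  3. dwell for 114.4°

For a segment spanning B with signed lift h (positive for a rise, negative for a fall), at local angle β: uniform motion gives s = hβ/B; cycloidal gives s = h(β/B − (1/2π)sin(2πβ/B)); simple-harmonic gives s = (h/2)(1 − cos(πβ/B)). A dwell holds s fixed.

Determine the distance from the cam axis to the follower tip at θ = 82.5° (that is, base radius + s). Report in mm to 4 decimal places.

seg 1 [0°–24.4°] dwell: s stays 0.0000
seg 2 [24.4°–245.6°] uniform, h=22: θ=82.5° here. β=58.1, B=221.2. 22·58.1/221.2 = 5.7785 → s = 5.7785
radial distance = base radius + s = 25 + 5.7785 = 30.7785

30.7785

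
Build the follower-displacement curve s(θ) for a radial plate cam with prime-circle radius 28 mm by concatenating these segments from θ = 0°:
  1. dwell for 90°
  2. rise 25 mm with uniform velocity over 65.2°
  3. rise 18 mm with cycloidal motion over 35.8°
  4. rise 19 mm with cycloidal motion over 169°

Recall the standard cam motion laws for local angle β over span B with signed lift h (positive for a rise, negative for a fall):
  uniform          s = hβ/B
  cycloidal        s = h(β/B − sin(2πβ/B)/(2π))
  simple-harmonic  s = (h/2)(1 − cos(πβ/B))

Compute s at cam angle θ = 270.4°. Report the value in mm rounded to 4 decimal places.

seg 1 [0°–90°] dwell: s stays 0.0000
seg 2 [90°–155.2°] uniform, h=25: full span → s += 25 → s = 25.0000
seg 3 [155.2°–191°] cycloidal, h=18: full span → s += 18 → s = 43.0000
seg 4 [191°–360°] cycloidal, h=19: θ=270.4° here. β=79.4, B=169. 19·(0.4698 − sin(2π·0.4698)/(2π)) = 8.3567 → s = 51.3567

51.3567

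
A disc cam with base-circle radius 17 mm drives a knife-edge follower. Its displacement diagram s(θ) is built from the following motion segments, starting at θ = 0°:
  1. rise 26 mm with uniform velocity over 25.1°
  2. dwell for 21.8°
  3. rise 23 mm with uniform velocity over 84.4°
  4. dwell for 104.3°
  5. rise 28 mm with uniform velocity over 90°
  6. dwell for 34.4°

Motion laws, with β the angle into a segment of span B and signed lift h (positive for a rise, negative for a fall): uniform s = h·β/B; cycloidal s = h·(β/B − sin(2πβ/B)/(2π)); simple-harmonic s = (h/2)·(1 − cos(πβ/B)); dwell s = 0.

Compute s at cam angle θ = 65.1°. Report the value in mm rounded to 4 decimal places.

seg 1 [0°–25.1°] uniform, h=26: full span → s += 26 → s = 26.0000
seg 2 [25.1°–46.9°] dwell: s stays 26.0000
seg 3 [46.9°–131.3°] uniform, h=23: θ=65.1° here. β=18.2, B=84.4. 23·18.2/84.4 = 4.9597 → s = 30.9597

30.9597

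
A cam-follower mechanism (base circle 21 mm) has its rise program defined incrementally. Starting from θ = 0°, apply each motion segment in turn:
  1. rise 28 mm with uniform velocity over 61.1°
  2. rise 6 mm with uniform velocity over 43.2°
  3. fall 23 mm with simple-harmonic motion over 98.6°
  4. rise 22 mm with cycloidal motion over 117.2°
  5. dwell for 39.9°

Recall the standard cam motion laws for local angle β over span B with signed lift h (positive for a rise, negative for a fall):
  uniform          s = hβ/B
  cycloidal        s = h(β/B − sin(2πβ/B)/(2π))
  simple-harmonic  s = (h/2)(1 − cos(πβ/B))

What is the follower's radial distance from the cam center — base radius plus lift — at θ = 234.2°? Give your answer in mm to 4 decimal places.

seg 1 [0°–61.1°] uniform, h=28: full span → s += 28 → s = 28.0000
seg 2 [61.1°–104.3°] uniform, h=6: full span → s += 6 → s = 34.0000
seg 3 [104.3°–202.9°] simple-harmonic, h=-23: full span → s += -23 → s = 11.0000
seg 4 [202.9°–320.1°] cycloidal, h=22: θ=234.2° here. β=31.3, B=117.2. 22·(0.2671 − sin(2π·0.2671)/(2π)) = 2.3941 → s = 13.3941
radial distance = base radius + s = 21 + 13.3941 = 34.3941

34.3941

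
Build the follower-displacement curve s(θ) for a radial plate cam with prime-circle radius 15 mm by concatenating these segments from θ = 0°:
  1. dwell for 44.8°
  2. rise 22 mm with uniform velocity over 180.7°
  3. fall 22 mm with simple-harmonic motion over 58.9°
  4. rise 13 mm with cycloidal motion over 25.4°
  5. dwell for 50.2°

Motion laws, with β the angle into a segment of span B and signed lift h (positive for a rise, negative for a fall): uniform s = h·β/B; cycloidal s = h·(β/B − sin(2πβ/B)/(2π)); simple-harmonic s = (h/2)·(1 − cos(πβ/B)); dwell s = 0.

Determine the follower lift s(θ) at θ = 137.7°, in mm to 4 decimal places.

seg 1 [0°–44.8°] dwell: s stays 0.0000
seg 2 [44.8°–225.5°] uniform, h=22: θ=137.7° here. β=92.9, B=180.7. 22·92.9/180.7 = 11.3105 → s = 11.3105

11.3105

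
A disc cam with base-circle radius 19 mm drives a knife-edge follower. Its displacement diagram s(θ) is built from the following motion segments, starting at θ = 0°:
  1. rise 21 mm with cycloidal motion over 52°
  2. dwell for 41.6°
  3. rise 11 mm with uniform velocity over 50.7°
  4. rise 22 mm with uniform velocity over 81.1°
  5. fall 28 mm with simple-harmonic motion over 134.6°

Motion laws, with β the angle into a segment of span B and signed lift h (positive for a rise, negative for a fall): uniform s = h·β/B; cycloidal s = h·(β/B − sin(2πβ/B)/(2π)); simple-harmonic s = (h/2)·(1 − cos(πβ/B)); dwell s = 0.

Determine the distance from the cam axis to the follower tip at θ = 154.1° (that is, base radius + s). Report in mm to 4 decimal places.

seg 1 [0°–52°] cycloidal, h=21: full span → s += 21 → s = 21.0000
seg 2 [52°–93.6°] dwell: s stays 21.0000
seg 3 [93.6°–144.3°] uniform, h=11: full span → s += 11 → s = 32.0000
seg 4 [144.3°–225.4°] uniform, h=22: θ=154.1° here. β=9.8, B=81.1. 22·9.8/81.1 = 2.6584 → s = 34.6584
radial distance = base radius + s = 19 + 34.6584 = 53.6584

53.6584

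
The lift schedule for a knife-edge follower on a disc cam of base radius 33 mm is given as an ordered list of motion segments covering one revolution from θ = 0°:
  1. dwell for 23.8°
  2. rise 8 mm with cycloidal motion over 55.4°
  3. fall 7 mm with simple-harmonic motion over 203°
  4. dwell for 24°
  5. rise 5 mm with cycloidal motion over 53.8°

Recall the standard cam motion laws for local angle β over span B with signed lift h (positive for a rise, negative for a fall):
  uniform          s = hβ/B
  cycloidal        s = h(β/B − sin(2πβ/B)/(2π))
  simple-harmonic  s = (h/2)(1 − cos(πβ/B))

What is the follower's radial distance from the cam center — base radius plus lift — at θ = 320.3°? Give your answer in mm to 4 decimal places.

seg 1 [0°–23.8°] dwell: s stays 0.0000
seg 2 [23.8°–79.2°] cycloidal, h=8: full span → s += 8 → s = 8.0000
seg 3 [79.2°–282.2°] simple-harmonic, h=-7: full span → s += -7 → s = 1.0000
seg 4 [282.2°–306.2°] dwell: s stays 1.0000
seg 5 [306.2°–360°] cycloidal, h=5: θ=320.3° here. β=14.1, B=53.8. 5·(0.2621 − sin(2π·0.2621)/(2π)) = 0.5169 → s = 1.5169
radial distance = base radius + s = 33 + 1.5169 = 34.5169

34.5169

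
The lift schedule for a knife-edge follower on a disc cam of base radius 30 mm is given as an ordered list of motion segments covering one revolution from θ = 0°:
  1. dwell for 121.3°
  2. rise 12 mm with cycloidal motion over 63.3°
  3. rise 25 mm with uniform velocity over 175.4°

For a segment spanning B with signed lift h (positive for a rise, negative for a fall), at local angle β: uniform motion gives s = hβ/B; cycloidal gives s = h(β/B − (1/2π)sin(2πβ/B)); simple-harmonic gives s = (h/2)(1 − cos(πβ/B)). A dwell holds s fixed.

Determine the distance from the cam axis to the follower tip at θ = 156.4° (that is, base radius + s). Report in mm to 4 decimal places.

seg 1 [0°–121.3°] dwell: s stays 0.0000
seg 2 [121.3°–184.6°] cycloidal, h=12: θ=156.4° here. β=35.1, B=63.3. 12·(0.5545 − sin(2π·0.5545)/(2π)) = 7.2953 → s = 7.2953
radial distance = base radius + s = 30 + 7.2953 = 37.2953

37.2953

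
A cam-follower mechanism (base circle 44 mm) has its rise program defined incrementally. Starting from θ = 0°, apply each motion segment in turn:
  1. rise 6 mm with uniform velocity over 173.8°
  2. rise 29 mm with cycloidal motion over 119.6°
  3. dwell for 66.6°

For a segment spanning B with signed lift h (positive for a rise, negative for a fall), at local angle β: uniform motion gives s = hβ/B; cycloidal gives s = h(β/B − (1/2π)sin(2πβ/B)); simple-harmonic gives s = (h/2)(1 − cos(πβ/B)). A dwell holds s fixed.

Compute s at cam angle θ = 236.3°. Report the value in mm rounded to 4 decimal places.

seg 1 [0°–173.8°] uniform, h=6: full span → s += 6 → s = 6.0000
seg 2 [173.8°–293.4°] cycloidal, h=29: θ=236.3° here. β=62.5, B=119.6. 29·(0.5226 − sin(2π·0.5226)/(2π)) = 15.8072 → s = 21.8072

21.8072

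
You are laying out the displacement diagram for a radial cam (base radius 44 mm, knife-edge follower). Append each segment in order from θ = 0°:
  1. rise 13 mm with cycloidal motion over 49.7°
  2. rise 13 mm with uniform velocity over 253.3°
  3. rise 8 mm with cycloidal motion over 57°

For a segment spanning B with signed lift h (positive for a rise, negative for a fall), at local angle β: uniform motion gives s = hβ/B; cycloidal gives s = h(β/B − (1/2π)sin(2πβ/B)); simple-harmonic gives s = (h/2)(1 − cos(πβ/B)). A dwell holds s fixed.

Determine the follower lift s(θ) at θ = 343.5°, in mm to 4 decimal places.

seg 1 [0°–49.7°] cycloidal, h=13: full span → s += 13 → s = 13.0000
seg 2 [49.7°–303°] uniform, h=13: full span → s += 13 → s = 26.0000
seg 3 [303°–360°] cycloidal, h=8: θ=343.5° here. β=40.5, B=57. 8·(0.7105 − sin(2π·0.7105)/(2π)) = 6.9185 → s = 32.9185

32.9185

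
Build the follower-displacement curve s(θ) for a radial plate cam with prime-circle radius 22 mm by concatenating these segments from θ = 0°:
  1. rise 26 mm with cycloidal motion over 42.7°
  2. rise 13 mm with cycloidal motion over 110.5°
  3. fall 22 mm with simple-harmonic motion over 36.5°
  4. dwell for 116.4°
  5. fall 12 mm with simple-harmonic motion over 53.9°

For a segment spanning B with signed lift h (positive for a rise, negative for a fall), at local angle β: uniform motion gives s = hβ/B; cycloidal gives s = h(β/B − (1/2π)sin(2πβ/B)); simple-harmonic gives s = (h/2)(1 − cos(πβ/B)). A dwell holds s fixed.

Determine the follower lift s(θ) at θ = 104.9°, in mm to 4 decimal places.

seg 1 [0°–42.7°] cycloidal, h=26: full span → s += 26 → s = 26.0000
seg 2 [42.7°–153.2°] cycloidal, h=13: θ=104.9° here. β=62.2, B=110.5. 13·(0.5629 − sin(2π·0.5629)/(2π)) = 8.1142 → s = 34.1142

34.1142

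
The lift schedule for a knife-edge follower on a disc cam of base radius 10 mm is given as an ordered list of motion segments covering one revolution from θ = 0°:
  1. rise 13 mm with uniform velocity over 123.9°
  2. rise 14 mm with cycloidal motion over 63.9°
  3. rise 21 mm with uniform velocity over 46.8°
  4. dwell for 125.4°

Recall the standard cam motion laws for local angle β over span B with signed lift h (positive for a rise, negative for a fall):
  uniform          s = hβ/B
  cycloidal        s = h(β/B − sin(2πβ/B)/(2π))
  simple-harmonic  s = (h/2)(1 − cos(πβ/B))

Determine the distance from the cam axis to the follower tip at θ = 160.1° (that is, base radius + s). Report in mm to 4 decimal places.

seg 1 [0°–123.9°] uniform, h=13: full span → s += 13 → s = 13.0000
seg 2 [123.9°–187.8°] cycloidal, h=14: θ=160.1° here. β=36.2, B=63.9. 14·(0.5665 − sin(2π·0.5665)/(2π)) = 8.8354 → s = 21.8354
radial distance = base radius + s = 10 + 21.8354 = 31.8354

31.8354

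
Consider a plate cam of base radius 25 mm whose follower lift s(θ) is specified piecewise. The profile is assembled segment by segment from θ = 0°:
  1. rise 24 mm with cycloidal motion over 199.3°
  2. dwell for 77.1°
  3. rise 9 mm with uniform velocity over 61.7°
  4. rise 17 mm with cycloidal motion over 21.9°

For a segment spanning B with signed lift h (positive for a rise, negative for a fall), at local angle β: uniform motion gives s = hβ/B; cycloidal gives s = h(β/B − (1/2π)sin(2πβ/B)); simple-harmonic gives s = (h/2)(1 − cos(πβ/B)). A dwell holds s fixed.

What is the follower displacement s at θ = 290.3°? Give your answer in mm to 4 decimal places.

seg 1 [0°–199.3°] cycloidal, h=24: full span → s += 24 → s = 24.0000
seg 2 [199.3°–276.4°] dwell: s stays 24.0000
seg 3 [276.4°–338.1°] uniform, h=9: θ=290.3° here. β=13.9, B=61.7. 9·13.9/61.7 = 2.0276 → s = 26.0276

26.0276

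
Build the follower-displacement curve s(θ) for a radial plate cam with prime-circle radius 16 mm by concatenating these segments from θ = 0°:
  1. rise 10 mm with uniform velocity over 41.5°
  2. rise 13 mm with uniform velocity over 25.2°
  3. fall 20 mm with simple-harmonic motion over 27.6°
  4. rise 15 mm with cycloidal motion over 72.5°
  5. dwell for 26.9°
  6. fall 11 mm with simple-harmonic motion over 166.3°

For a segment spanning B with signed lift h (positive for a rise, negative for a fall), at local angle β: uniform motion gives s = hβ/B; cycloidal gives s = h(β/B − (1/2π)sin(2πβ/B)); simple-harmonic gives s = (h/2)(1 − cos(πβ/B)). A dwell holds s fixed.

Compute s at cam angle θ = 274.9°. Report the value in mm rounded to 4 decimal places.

seg 1 [0°–41.5°] uniform, h=10: full span → s += 10 → s = 10.0000
seg 2 [41.5°–66.7°] uniform, h=13: full span → s += 13 → s = 23.0000
seg 3 [66.7°–94.3°] simple-harmonic, h=-20: full span → s += -20 → s = 3.0000
seg 4 [94.3°–166.8°] cycloidal, h=15: full span → s += 15 → s = 18.0000
seg 5 [166.8°–193.7°] dwell: s stays 18.0000
seg 6 [193.7°–360°] simple-harmonic, h=-11: θ=274.9° here. β=81.2, B=166.3. -11/2·(1 − cos(π·0.4883)) = -5.2974 → s = 12.7026

12.7026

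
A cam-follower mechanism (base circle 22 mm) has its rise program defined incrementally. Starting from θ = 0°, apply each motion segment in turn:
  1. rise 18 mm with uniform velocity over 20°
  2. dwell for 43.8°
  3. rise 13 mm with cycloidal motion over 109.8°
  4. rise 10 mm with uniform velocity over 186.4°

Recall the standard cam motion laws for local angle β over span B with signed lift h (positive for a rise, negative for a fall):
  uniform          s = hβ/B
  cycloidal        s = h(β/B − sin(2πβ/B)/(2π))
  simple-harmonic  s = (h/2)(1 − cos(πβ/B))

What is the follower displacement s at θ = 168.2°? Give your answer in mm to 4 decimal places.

seg 1 [0°–20°] uniform, h=18: full span → s += 18 → s = 18.0000
seg 2 [20°–63.8°] dwell: s stays 18.0000
seg 3 [63.8°–173.6°] cycloidal, h=13: θ=168.2° here. β=104.4, B=109.8. 13·(0.9508 − sin(2π·0.9508)/(2π)) = 12.9899 → s = 30.9899

30.9899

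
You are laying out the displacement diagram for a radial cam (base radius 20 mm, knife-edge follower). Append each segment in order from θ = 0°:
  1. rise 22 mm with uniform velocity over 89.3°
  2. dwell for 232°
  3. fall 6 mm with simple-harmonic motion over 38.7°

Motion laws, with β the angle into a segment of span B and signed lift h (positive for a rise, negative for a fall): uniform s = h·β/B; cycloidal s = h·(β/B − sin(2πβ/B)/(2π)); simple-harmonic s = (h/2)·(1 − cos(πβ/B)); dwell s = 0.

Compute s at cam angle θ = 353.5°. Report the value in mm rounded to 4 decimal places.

seg 1 [0°–89.3°] uniform, h=22: full span → s += 22 → s = 22.0000
seg 2 [89.3°–321.3°] dwell: s stays 22.0000
seg 3 [321.3°–360°] simple-harmonic, h=-6: θ=353.5° here. β=32.2, B=38.7. -6/2·(1 − cos(π·0.8320)) = -5.5920 → s = 16.4080

16.4080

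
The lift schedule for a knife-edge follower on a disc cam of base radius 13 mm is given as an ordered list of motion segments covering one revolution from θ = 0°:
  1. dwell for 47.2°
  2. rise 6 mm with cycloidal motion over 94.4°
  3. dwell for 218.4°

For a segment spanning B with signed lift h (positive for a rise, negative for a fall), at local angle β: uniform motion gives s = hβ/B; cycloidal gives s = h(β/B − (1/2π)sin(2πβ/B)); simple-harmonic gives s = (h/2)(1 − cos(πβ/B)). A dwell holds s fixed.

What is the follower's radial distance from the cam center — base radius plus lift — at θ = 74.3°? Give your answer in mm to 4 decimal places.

seg 1 [0°–47.2°] dwell: s stays 0.0000
seg 2 [47.2°–141.6°] cycloidal, h=6: θ=74.3° here. β=27.1, B=94.4. 6·(0.2871 − sin(2π·0.2871)/(2π)) = 0.7933 → s = 0.7933
radial distance = base radius + s = 13 + 0.7933 = 13.7933

13.7933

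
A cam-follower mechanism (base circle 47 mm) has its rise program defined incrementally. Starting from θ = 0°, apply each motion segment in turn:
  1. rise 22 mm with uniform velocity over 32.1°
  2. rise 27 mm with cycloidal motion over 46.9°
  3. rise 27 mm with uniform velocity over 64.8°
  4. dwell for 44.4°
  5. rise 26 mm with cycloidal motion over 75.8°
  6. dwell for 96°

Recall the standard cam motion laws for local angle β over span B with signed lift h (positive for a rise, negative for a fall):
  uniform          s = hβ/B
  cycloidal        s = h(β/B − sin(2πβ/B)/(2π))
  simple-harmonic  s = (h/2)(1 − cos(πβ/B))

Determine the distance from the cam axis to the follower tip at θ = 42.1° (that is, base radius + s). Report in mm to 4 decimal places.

seg 1 [0°–32.1°] uniform, h=22: full span → s += 22 → s = 22.0000
seg 2 [32.1°–79°] cycloidal, h=27: θ=42.1° here. β=10, B=46.9. 27·(0.2132 − sin(2π·0.2132)/(2π)) = 1.5740 → s = 23.5740
radial distance = base radius + s = 47 + 23.5740 = 70.5740

70.5740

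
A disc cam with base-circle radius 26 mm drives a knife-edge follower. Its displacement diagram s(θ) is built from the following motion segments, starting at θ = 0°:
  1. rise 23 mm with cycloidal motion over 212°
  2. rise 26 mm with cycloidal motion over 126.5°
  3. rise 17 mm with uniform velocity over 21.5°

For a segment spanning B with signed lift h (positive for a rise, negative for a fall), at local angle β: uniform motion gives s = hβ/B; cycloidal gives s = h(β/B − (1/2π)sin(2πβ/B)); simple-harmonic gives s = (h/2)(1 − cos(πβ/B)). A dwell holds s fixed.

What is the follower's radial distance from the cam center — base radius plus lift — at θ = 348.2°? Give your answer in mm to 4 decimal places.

seg 1 [0°–212°] cycloidal, h=23: full span → s += 23 → s = 23.0000
seg 2 [212°–338.5°] cycloidal, h=26: full span → s += 26 → s = 49.0000
seg 3 [338.5°–360°] uniform, h=17: θ=348.2° here. β=9.7, B=21.5. 17·9.7/21.5 = 7.6698 → s = 56.6698
radial distance = base radius + s = 26 + 56.6698 = 82.6698

82.6698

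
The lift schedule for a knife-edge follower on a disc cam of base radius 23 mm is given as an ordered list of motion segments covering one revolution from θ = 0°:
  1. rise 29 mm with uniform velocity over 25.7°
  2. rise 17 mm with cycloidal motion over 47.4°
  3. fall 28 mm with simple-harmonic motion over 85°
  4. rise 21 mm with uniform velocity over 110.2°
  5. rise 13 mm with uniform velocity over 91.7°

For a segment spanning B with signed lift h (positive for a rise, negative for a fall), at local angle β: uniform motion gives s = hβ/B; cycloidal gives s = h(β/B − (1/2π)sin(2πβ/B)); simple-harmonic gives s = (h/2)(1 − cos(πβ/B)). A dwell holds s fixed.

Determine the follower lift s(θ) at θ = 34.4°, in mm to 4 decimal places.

seg 1 [0°–25.7°] uniform, h=29: full span → s += 29 → s = 29.0000
seg 2 [25.7°–73.1°] cycloidal, h=17: θ=34.4° here. β=8.7, B=47.4. 17·(0.1835 − sin(2π·0.1835)/(2π)) = 0.6471 → s = 29.6471

29.6471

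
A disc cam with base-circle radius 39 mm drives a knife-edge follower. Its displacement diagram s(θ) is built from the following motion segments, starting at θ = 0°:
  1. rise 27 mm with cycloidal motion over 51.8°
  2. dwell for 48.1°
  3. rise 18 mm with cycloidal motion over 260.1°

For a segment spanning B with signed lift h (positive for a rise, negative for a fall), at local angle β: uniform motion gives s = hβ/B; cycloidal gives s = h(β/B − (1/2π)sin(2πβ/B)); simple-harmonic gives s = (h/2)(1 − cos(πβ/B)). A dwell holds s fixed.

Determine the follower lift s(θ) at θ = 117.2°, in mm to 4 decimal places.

seg 1 [0°–51.8°] cycloidal, h=27: full span → s += 27 → s = 27.0000
seg 2 [51.8°–99.9°] dwell: s stays 27.0000
seg 3 [99.9°–360°] cycloidal, h=18: θ=117.2° here. β=17.3, B=260.1. 18·(0.0665 − sin(2π·0.0665)/(2π)) = 0.0345 → s = 27.0345

27.0345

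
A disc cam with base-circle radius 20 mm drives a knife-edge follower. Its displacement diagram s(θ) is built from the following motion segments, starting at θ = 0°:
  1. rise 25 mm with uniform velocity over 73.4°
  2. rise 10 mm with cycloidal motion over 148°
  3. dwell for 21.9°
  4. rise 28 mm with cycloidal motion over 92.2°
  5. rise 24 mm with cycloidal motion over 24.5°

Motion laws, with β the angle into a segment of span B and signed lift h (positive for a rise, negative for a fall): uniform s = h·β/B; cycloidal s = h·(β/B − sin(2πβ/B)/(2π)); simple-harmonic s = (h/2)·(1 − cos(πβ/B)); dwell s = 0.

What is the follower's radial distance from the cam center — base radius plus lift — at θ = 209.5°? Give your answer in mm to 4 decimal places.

seg 1 [0°–73.4°] uniform, h=25: full span → s += 25 → s = 25.0000
seg 2 [73.4°–221.4°] cycloidal, h=10: θ=209.5° here. β=136.1, B=148. 10·(0.9196 − sin(2π·0.9196)/(2π)) = 9.9662 → s = 34.9662
radial distance = base radius + s = 20 + 34.9662 = 54.9662

54.9662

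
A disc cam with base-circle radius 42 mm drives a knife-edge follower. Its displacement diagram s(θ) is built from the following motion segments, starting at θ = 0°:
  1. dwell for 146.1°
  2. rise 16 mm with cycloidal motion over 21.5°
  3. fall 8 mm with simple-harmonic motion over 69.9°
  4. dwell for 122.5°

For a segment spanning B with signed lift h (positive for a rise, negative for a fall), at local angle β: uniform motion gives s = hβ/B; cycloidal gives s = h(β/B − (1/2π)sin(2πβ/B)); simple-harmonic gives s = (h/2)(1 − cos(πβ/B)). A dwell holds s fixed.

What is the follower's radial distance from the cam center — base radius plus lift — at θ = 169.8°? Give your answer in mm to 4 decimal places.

seg 1 [0°–146.1°] dwell: s stays 0.0000
seg 2 [146.1°–167.6°] cycloidal, h=16: full span → s += 16 → s = 16.0000
seg 3 [167.6°–237.5°] simple-harmonic, h=-8: θ=169.8° here. β=2.2, B=69.9. -8/2·(1 − cos(π·0.0315)) = -0.0195 → s = 15.9805
radial distance = base radius + s = 42 + 15.9805 = 57.9805

57.9805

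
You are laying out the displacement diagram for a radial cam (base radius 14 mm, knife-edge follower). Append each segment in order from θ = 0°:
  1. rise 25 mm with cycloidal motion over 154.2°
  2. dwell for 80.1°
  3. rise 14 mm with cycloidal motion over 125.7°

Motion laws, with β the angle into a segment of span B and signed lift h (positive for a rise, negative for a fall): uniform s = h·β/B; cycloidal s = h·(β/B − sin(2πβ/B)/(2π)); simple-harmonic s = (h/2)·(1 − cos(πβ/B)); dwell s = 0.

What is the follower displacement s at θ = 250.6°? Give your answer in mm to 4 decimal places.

seg 1 [0°–154.2°] cycloidal, h=25: full span → s += 25 → s = 25.0000
seg 2 [154.2°–234.3°] dwell: s stays 25.0000
seg 3 [234.3°–360°] cycloidal, h=14: θ=250.6° here. β=16.3, B=125.7. 14·(0.1297 − sin(2π·0.1297)/(2π)) = 0.1943 → s = 25.1943

25.1943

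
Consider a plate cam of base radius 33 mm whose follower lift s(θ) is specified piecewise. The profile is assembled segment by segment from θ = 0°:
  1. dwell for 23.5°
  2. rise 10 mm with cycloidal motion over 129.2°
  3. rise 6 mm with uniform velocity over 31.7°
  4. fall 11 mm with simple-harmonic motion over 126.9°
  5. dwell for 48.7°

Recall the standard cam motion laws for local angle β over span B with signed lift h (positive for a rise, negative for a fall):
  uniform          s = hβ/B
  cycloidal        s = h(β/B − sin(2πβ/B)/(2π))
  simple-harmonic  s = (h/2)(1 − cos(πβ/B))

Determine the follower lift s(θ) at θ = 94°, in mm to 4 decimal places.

seg 1 [0°–23.5°] dwell: s stays 0.0000
seg 2 [23.5°–152.7°] cycloidal, h=10: θ=94° here. β=70.5, B=129.2. 10·(0.5457 − sin(2π·0.5457)/(2π)) = 5.9071 → s = 5.9071

5.9071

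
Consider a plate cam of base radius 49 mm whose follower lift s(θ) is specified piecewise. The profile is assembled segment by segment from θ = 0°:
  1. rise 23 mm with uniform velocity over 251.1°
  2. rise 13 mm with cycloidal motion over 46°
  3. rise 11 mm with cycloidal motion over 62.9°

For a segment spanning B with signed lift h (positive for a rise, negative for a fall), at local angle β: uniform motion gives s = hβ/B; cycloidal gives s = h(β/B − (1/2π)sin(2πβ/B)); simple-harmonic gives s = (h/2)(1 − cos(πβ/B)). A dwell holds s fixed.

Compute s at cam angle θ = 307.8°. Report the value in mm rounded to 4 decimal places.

seg 1 [0°–251.1°] uniform, h=23: full span → s += 23 → s = 23.0000
seg 2 [251.1°–297.1°] cycloidal, h=13: full span → s += 13 → s = 36.0000
seg 3 [297.1°–360°] cycloidal, h=11: θ=307.8° here. β=10.7, B=62.9. 11·(0.1701 − sin(2π·0.1701)/(2π)) = 0.3365 → s = 36.3365

36.3365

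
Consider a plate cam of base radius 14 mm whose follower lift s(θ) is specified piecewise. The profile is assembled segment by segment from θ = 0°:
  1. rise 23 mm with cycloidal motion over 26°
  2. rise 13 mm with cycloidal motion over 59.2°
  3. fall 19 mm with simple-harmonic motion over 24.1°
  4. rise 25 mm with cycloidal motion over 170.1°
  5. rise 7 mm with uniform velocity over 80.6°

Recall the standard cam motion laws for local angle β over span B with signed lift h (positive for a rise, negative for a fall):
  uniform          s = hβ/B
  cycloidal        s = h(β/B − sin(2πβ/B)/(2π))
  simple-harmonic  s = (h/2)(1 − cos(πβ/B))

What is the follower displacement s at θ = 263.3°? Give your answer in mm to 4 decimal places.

seg 1 [0°–26°] cycloidal, h=23: full span → s += 23 → s = 23.0000
seg 2 [26°–85.2°] cycloidal, h=13: full span → s += 13 → s = 36.0000
seg 3 [85.2°–109.3°] simple-harmonic, h=-19: full span → s += -19 → s = 17.0000
seg 4 [109.3°–279.4°] cycloidal, h=25: θ=263.3° here. β=154, B=170.1. 25·(0.9053 − sin(2π·0.9053)/(2π)) = 24.8630 → s = 41.8630

41.8630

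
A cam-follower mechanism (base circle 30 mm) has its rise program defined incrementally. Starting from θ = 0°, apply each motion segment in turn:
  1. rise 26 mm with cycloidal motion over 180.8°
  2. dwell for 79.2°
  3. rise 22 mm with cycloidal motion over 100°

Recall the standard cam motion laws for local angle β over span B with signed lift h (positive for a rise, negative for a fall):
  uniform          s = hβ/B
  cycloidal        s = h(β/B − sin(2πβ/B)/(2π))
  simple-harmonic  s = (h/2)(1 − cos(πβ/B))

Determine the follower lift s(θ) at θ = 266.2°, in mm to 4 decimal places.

seg 1 [0°–180.8°] cycloidal, h=26: full span → s += 26 → s = 26.0000
seg 2 [180.8°–260°] dwell: s stays 26.0000
seg 3 [260°–360°] cycloidal, h=22: θ=266.2° here. β=6.2, B=100. 22·(0.0620 − sin(2π·0.0620)/(2π)) = 0.0342 → s = 26.0342

26.0342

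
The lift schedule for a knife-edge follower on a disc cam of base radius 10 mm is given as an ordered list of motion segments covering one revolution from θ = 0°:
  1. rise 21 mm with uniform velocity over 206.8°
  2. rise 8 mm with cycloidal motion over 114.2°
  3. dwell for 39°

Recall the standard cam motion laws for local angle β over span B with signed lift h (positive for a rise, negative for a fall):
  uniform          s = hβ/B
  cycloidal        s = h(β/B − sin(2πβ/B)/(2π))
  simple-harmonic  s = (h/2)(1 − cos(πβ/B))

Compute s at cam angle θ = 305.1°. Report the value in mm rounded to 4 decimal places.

seg 1 [0°–206.8°] uniform, h=21: full span → s += 21 → s = 21.0000
seg 2 [206.8°–321°] cycloidal, h=8: θ=305.1° here. β=98.3, B=114.2. 8·(0.8608 − sin(2π·0.8608)/(2π)) = 7.8633 → s = 28.8633

28.8633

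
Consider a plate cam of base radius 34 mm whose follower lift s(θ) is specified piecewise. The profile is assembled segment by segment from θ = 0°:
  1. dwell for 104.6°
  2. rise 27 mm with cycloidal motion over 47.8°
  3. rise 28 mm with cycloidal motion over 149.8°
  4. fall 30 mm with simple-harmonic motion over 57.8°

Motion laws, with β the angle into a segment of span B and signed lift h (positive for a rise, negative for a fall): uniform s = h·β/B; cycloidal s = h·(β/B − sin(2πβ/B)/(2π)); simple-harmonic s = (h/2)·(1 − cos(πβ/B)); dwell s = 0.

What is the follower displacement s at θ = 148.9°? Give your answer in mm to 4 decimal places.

seg 1 [0°–104.6°] dwell: s stays 0.0000
seg 2 [104.6°–152.4°] cycloidal, h=27: θ=148.9° here. β=44.3, B=47.8. 27·(0.9268 − sin(2π·0.9268)/(2π)) = 26.9310 → s = 26.9310

26.9310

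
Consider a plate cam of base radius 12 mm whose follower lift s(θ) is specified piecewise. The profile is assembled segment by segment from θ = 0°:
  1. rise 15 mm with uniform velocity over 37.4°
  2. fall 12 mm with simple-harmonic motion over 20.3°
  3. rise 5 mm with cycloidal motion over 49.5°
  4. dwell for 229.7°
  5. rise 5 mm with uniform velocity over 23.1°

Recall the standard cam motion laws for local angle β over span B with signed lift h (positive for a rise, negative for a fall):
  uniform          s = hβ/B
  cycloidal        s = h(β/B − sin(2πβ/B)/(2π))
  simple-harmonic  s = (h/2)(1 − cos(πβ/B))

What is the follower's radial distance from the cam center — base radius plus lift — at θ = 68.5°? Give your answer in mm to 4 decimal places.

seg 1 [0°–37.4°] uniform, h=15: full span → s += 15 → s = 15.0000
seg 2 [37.4°–57.7°] simple-harmonic, h=-12: full span → s += -12 → s = 3.0000
seg 3 [57.7°–107.2°] cycloidal, h=5: θ=68.5° here. β=10.8, B=49.5. 5·(0.2182 − sin(2π·0.2182)/(2π)) = 0.3110 → s = 3.3110
radial distance = base radius + s = 12 + 3.3110 = 15.3110

15.3110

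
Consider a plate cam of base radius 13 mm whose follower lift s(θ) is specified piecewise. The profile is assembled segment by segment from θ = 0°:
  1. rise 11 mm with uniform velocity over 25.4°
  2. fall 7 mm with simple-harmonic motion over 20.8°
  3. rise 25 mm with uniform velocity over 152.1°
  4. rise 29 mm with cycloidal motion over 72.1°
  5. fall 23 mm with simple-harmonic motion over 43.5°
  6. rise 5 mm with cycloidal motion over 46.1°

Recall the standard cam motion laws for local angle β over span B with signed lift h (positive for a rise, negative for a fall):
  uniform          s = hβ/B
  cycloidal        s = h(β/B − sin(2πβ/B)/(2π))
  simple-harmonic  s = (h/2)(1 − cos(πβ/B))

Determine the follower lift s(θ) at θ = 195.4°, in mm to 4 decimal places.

seg 1 [0°–25.4°] uniform, h=11: full span → s += 11 → s = 11.0000
seg 2 [25.4°–46.2°] simple-harmonic, h=-7: full span → s += -7 → s = 4.0000
seg 3 [46.2°–198.3°] uniform, h=25: θ=195.4° here. β=149.2, B=152.1. 25·149.2/152.1 = 24.5233 → s = 28.5233

28.5233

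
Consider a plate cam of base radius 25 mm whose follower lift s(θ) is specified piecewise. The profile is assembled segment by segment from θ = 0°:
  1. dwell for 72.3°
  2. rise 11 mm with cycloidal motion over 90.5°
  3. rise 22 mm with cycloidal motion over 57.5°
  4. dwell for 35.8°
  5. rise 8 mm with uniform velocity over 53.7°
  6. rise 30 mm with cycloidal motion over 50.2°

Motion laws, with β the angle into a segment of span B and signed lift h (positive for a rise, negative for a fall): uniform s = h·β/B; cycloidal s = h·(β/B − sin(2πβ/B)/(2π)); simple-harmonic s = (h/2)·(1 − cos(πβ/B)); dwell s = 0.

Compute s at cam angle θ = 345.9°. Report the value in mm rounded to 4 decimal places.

seg 1 [0°–72.3°] dwell: s stays 0.0000
seg 2 [72.3°–162.8°] cycloidal, h=11: full span → s += 11 → s = 11.0000
seg 3 [162.8°–220.3°] cycloidal, h=22: full span → s += 22 → s = 33.0000
seg 4 [220.3°–256.1°] dwell: s stays 33.0000
seg 5 [256.1°–309.8°] uniform, h=8: full span → s += 8 → s = 41.0000
seg 6 [309.8°–360°] cycloidal, h=30: θ=345.9° here. β=36.1, B=50.2. 30·(0.7191 − sin(2π·0.7191)/(2π)) = 26.2588 → s = 67.2588

67.2588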